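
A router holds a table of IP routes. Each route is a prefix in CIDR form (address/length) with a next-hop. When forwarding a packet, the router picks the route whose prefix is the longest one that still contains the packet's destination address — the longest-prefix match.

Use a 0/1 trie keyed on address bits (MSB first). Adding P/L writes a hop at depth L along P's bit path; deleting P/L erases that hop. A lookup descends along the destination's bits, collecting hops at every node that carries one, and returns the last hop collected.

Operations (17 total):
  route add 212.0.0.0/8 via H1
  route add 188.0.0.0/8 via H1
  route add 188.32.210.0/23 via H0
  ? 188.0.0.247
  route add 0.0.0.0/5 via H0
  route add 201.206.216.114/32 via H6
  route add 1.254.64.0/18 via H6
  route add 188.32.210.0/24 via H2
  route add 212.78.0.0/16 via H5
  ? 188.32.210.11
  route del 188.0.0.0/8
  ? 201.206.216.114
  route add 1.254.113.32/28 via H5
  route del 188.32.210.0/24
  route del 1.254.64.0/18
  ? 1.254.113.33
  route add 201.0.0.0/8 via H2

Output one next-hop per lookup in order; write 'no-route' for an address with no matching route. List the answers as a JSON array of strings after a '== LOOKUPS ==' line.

Trace:
  + 212.0.0.0/8 (H1) depth=8
  + 188.0.0.0/8 (H1) depth=8
  + 188.32.210.0/23 (H0) depth=23
  Q 188.0.0.247: descend 1011110000 ; hops seen [H1] ; pick H1
  + 0.0.0.0/5 (H0) depth=5
  + 201.206.216.114/32 (H6) depth=32
  + 1.254.64.0/18 (H6) depth=18
  + 188.32.210.0/24 (H2) depth=24
  + 212.78.0.0/16 (H5) depth=16
  Q 188.32.210.11: descend 101111000010000011010010 ; hops seen [H1,H0,H2] ; pick H2
  del 188.0.0.0/8 (clear depth 8)
  Q 201.206.216.114: descend 11001001110011101101100001110010 ; hops seen [H6] ; pick H6
  + 1.254.113.32/28 (H5) depth=28
  del 188.32.210.0/24 (clear depth 24)
  del 1.254.64.0/18 (clear depth 18)
  Q 1.254.113.33: descend 0000000111111110011100010010 ; hops seen [H0,H5] ; pick H5
  + 201.0.0.0/8 (H2) depth=8

== LOOKUPS ==
["H1","H2","H6","H5"]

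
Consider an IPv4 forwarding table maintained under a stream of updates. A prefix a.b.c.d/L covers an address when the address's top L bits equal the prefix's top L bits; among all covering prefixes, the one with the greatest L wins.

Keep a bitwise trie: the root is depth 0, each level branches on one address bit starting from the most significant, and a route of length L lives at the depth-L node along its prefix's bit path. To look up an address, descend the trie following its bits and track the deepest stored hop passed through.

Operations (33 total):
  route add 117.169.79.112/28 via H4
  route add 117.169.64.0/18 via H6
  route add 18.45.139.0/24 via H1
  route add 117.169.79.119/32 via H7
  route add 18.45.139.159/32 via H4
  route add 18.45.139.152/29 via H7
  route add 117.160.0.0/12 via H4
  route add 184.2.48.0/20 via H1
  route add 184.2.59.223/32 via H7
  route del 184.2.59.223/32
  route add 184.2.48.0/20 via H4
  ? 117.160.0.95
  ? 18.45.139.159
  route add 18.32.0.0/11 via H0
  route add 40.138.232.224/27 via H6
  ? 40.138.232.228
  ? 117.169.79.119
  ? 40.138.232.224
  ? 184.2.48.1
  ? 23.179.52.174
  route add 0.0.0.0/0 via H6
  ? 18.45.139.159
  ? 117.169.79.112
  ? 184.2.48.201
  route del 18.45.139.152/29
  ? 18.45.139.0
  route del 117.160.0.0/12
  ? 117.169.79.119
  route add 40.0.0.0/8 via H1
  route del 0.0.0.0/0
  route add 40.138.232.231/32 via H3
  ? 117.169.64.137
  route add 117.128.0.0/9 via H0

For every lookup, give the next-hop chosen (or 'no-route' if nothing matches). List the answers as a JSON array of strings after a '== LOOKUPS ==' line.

Process each operation:
  add 117.169.79.112/28 -> H4 at depth 28
  add 117.169.64.0/18 -> H6 at depth 18
  add 18.45.139.0/24 -> H1 at depth 24
  add 117.169.79.119/32 -> H7 at depth 32
  add 18.45.139.159/32 -> H4 at depth 32
  add 18.45.139.152/29 -> H7 at depth 29
  add 117.160.0.0/12 -> H4 at depth 12
  add 184.2.48.0/20 -> H1 at depth 20
  add 184.2.59.223/32 -> H7 at depth 32
  del 184.2.59.223/32 (clear depth 32)
  add 184.2.48.0/20 -> H4 at depth 20
  Q 117.160.0.95: descend 011101011010 ; hops seen [H4] ; pick H4
  Q 18.45.139.159: descend 00010010001011011000101110011111 ; hops seen [H1,H7,H4] ; pick H4
  add 18.32.0.0/11 -> H0 at depth 11
  add 40.138.232.224/27 -> H6 at depth 27
  Q 40.138.232.228: descend 001010001000101011101000111 ; hops seen [H6] ; pick H6
  Q 117.169.79.119: descend 01110101101010010100111101110111 ; hops seen [H4,H6,H4,H7] ; pick H7
  Q 40.138.232.224: descend 001010001000101011101000111 ; hops seen [H6] ; pick H6
  Q 184.2.48.1: descend 10111000000000100011 ; hops seen [H4] ; pick H4
  Q 23.179.52.174: descend 00010 ; hops seen [∅] ; pick no-route
  add 0.0.0.0/0 -> H6 at depth 0
  Q 18.45.139.159: descend 00010010001011011000101110011111 ; hops seen [H6,H0,H1,H7,H4] ; pick H4
  Q 117.169.79.112: descend 01110101101010010100111101110 ; hops seen [H6,H4,H6,H4] ; pick H4
  Q 184.2.48.201: descend 10111000000000100011 ; hops seen [H6,H4] ; pick H4
  del 18.45.139.152/29 (clear depth 29)
  Q 18.45.139.0: descend 000100100010110110001011 ; hops seen [H6,H0,H1] ; pick H1
  del 117.160.0.0/12 (clear depth 12)
  Q 117.169.79.119: descend 01110101101010010100111101110111 ; hops seen [H6,H6,H4,H7] ; pick H7
  add 40.0.0.0/8 -> H1 at depth 8
  del 0.0.0.0/0 (clear depth 0)
  add 40.138.232.231/32 -> H3 at depth 32
  Q 117.169.64.137: descend 01110101101010010100 ; hops seen [H6] ; pick H6
  add 117.128.0.0/9 -> H0 at depth 9

== LOOKUPS ==
["H4","H4","H6","H7","H6","H4","no-route","H4","H4","H4","H1","H7","H6"]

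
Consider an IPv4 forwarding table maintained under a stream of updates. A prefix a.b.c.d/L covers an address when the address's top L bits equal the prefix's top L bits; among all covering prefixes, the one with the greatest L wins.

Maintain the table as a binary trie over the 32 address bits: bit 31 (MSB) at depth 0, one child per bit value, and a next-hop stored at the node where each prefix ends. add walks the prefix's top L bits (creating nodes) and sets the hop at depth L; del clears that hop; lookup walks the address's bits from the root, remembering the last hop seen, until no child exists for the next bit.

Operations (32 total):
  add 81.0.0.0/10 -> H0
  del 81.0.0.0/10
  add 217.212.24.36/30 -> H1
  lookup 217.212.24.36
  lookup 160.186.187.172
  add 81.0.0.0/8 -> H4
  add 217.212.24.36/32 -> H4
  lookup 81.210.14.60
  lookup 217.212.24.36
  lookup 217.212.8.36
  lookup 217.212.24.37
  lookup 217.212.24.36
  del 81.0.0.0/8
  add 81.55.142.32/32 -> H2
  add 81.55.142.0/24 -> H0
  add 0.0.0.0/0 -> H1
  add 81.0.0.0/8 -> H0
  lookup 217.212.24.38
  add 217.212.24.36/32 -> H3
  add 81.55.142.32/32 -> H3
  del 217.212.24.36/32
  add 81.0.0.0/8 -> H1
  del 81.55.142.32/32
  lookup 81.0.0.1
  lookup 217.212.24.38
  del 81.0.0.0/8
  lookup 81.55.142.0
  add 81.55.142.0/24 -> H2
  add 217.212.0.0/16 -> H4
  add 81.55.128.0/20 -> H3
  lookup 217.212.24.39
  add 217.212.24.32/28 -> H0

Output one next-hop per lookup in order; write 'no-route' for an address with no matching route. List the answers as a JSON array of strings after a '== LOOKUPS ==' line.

Trace:
  add 81.0.0.0/10 -> H0 at depth 10
  del 81.0.0.0/10 (clear depth 10)
  add 217.212.24.36/30 -> H1 at depth 30
  Q 217.212.24.36: descend 110110011101010000011000001001 ; hops seen [H1] ; pick H1
  Q 160.186.187.172: descend 1 ; hops seen [∅] ; pick no-route
  add 81.0.0.0/8 -> H4 at depth 8
  add 217.212.24.36/32 -> H4 at depth 32
  Q 81.210.14.60: descend 01010001 ; hops seen [H4] ; pick H4
  Q 217.212.24.36: descend 11011001110101000001100000100100 ; hops seen [H1,H4] ; pick H4
  Q 217.212.8.36: descend 1101100111010100000 ; hops seen [∅] ; pick no-route
  Q 217.212.24.37: descend 1101100111010100000110000010010 ; hops seen [H1] ; pick H1
  Q 217.212.24.36: descend 11011001110101000001100000100100 ; hops seen [H1,H4] ; pick H4
  del 81.0.0.0/8 (clear depth 8)
  add 81.55.142.32/32 -> H2 at depth 32
  add 81.55.142.0/24 -> H0 at depth 24
  add 0.0.0.0/0 -> H1 at depth 0
  add 81.0.0.0/8 -> H0 at depth 8
  Q 217.212.24.38: descend 110110011101010000011000001001 ; hops seen [H1,H1] ; pick H1
  add 217.212.24.36/32 -> H3 at depth 32
  add 81.55.142.32/32 -> H3 at depth 32
  del 217.212.24.36/32 (clear depth 32)
  add 81.0.0.0/8 -> H1 at depth 8
  del 81.55.142.32/32 (clear depth 32)
  Q 81.0.0.1: descend 0101000100 ; hops seen [H1,H1] ; pick H1
  Q 217.212.24.38: descend 110110011101010000011000001001 ; hops seen [H1,H1] ; pick H1
  del 81.0.0.0/8 (clear depth 8)
  Q 81.55.142.0: descend 01010001001101111000111000 ; hops seen [H1,H0] ; pick H0
  add 81.55.142.0/24 -> H2 at depth 24
  add 217.212.0.0/16 -> H4 at depth 16
  add 81.55.128.0/20 -> H3 at depth 20
  Q 217.212.24.39: descend 110110011101010000011000001001 ; hops seen [H1,H4,H1] ; pick H1
  add 217.212.24.32/28 -> H0 at depth 28

== LOOKUPS ==
["H1","no-route","H4","H4","no-route","H1","H4","H1","H1","H1","H0","H1"]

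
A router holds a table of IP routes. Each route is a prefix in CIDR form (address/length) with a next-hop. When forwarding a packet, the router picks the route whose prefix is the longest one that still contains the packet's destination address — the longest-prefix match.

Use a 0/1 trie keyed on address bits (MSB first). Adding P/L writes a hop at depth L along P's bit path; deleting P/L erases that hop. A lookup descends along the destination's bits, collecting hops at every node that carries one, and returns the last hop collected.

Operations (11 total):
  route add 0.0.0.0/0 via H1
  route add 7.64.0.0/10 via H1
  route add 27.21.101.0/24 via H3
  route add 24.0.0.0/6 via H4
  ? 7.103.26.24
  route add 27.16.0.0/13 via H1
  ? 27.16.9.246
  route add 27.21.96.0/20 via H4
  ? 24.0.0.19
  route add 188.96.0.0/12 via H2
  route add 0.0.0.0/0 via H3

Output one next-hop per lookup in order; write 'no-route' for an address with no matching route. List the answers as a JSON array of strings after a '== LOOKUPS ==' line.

Process each operation:
  add 0.0.0.0/0 -> H1 at depth 0
  add 7.64.0.0/10 -> H1 at depth 10
  add 27.21.101.0/24 -> H3 at depth 24
  add 24.0.0.0/6 -> H4 at depth 6
  Q 7.103.26.24: descend 0000011101 ; hops seen [H1,H1] ; pick H1
  add 27.16.0.0/13 -> H1 at depth 13
  Q 27.16.9.246: descend 0001101100010 ; hops seen [H1,H4,H1] ; pick H1
  add 27.21.96.0/20 -> H4 at depth 20
  Q 24.0.0.19: descend 000110 ; hops seen [H1,H4] ; pick H4
  add 188.96.0.0/12 -> H2 at depth 12
  add 0.0.0.0/0 -> H3 at depth 0

== LOOKUPS ==
["H1","H1","H4"]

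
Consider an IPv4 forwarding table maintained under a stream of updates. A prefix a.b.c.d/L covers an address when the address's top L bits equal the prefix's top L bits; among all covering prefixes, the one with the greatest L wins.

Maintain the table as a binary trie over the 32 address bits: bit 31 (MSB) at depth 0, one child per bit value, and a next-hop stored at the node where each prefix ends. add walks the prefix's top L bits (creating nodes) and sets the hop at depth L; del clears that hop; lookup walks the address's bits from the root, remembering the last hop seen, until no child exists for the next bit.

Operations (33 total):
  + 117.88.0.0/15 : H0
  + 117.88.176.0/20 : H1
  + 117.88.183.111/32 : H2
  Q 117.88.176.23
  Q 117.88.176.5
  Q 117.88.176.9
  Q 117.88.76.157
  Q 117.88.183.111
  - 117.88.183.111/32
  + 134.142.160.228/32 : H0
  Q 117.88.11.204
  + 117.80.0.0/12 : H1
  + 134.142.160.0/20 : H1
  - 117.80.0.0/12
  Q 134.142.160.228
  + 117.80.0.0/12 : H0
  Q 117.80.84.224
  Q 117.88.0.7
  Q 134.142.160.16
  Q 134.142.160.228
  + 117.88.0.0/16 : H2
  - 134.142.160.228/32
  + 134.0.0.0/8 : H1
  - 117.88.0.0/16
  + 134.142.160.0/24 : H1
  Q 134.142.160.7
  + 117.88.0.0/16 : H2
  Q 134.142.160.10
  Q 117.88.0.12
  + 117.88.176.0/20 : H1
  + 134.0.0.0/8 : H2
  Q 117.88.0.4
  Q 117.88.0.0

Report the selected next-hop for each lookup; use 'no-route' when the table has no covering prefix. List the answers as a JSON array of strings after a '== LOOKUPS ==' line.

Process each operation:
  add 117.88.0.0/15 -> H0 at depth 15
  add 117.88.176.0/20 -> H1 at depth 20
  add 117.88.183.111/32 -> H2 at depth 32
  Q 117.88.176.23: descend 011101010101100010110 ; hops seen [H0,H1] ; pick H1
  Q 117.88.176.5: descend 011101010101100010110 ; hops seen [H0,H1] ; pick H1
  Q 117.88.176.9: descend 011101010101100010110 ; hops seen [H0,H1] ; pick H1
  Q 117.88.76.157: descend 0111010101011000 ; hops seen [H0] ; pick H0
  Q 117.88.183.111: descend 01110101010110001011011101101111 ; hops seen [H0,H1,H2] ; pick H2
  del 117.88.183.111/32 (clear depth 32)
  add 134.142.160.228/32 -> H0 at depth 32
  Q 117.88.11.204: descend 0111010101011000 ; hops seen [H0] ; pick H0
  add 117.80.0.0/12 -> H1 at depth 12
  add 134.142.160.0/20 -> H1 at depth 20
  del 117.80.0.0/12 (clear depth 12)
  Q 134.142.160.228: descend 10000110100011101010000011100100 ; hops seen [H1,H0] ; pick H0
  add 117.80.0.0/12 -> H0 at depth 12
  Q 117.80.84.224: descend 011101010101 ; hops seen [H0] ; pick H0
  Q 117.88.0.7: descend 0111010101011000 ; hops seen [H0,H0] ; pick H0
  Q 134.142.160.16: descend 100001101000111010100000 ; hops seen [H1] ; pick H1
  Q 134.142.160.228: descend 10000110100011101010000011100100 ; hops seen [H1,H0] ; pick H0
  add 117.88.0.0/16 -> H2 at depth 16
  del 134.142.160.228/32 (clear depth 32)
  add 134.0.0.0/8 -> H1 at depth 8
  del 117.88.0.0/16 (clear depth 16)
  add 134.142.160.0/24 -> H1 at depth 24
  Q 134.142.160.7: descend 100001101000111010100000 ; hops seen [H1,H1,H1] ; pick H1
  add 117.88.0.0/16 -> H2 at depth 16
  Q 134.142.160.10: descend 100001101000111010100000 ; hops seen [H1,H1,H1] ; pick H1
  Q 117.88.0.12: descend 0111010101011000 ; hops seen [H0,H0,H2] ; pick H2
  add 117.88.176.0/20 -> H1 at depth 20
  add 134.0.0.0/8 -> H2 at depth 8
  Q 117.88.0.4: descend 0111010101011000 ; hops seen [H0,H0,H2] ; pick H2
  Q 117.88.0.0: descend 0111010101011000 ; hops seen [H0,H0,H2] ; pick H2

== LOOKUPS ==
["H1","H1","H1","H0","H2","H0","H0","H0","H0","H1","H0","H1","H1","H2","H2","H2"]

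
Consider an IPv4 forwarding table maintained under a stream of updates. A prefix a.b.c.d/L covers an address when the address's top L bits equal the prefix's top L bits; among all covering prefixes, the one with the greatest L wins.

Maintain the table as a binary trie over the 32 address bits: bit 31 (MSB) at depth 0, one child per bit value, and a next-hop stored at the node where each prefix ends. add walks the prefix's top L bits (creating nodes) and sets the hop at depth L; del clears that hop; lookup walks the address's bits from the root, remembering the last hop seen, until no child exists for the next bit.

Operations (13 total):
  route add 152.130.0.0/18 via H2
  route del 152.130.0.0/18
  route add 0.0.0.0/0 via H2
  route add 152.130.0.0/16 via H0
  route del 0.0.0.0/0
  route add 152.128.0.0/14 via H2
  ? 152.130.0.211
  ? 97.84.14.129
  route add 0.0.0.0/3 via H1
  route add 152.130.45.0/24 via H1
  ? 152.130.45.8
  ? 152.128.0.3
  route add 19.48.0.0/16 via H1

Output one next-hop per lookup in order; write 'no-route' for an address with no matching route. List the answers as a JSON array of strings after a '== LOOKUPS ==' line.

Trace:
  + 152.130.0.0/18 (H2) depth=18
  del 152.130.0.0/18 (clear depth 18)
  + 0.0.0.0/0 (H2) depth=0
  + 152.130.0.0/16 (H0) depth=16
  del 0.0.0.0/0 (clear depth 0)
  + 152.128.0.0/14 (H2) depth=14
  Q 152.130.0.211: descend 100110001000001000 ; hops seen [H2,H0] ; pick H0
  Q 97.84.14.129: descend ε ; hops seen [∅] ; pick no-route
  + 0.0.0.0/3 (H1) depth=3
  + 152.130.45.0/24 (H1) depth=24
  Q 152.130.45.8: descend 100110001000001000101101 ; hops seen [H2,H0,H1] ; pick H1
  Q 152.128.0.3: descend 10011000100000 ; hops seen [H2] ; pick H2
  + 19.48.0.0/16 (H1) depth=16

== LOOKUPS ==
["H0","no-route","H1","H2"]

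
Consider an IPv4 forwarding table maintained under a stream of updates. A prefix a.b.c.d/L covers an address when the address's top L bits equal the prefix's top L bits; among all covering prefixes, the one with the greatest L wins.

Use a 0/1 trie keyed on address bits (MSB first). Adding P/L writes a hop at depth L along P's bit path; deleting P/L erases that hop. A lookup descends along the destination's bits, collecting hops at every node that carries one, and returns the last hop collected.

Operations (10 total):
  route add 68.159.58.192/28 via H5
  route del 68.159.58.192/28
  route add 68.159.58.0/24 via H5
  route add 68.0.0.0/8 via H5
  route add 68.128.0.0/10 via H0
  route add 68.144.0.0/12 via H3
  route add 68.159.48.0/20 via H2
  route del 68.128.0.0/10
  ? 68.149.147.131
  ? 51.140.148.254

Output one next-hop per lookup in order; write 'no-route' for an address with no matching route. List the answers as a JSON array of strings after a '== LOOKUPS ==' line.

Apply in order:
  + 68.159.58.192/28 (H5) depth=28
  - 68.159.58.192/28 clear@28
  + 68.159.58.0/24 (H5) depth=24
  + 68.0.0.0/8 (H5) depth=8
  + 68.128.0.0/10 (H0) depth=10
  + 68.144.0.0/12 (H3) depth=12
  + 68.159.48.0/20 (H2) depth=20
  - 68.128.0.0/10 clear@10
  Q 68.149.147.131: descend 010001001001 ; hops seen [H5,H3] ; pick H3
  Q 51.140.148.254: descend 0 ; hops seen [∅] ; pick no-route

== LOOKUPS ==
["H3","no-route"]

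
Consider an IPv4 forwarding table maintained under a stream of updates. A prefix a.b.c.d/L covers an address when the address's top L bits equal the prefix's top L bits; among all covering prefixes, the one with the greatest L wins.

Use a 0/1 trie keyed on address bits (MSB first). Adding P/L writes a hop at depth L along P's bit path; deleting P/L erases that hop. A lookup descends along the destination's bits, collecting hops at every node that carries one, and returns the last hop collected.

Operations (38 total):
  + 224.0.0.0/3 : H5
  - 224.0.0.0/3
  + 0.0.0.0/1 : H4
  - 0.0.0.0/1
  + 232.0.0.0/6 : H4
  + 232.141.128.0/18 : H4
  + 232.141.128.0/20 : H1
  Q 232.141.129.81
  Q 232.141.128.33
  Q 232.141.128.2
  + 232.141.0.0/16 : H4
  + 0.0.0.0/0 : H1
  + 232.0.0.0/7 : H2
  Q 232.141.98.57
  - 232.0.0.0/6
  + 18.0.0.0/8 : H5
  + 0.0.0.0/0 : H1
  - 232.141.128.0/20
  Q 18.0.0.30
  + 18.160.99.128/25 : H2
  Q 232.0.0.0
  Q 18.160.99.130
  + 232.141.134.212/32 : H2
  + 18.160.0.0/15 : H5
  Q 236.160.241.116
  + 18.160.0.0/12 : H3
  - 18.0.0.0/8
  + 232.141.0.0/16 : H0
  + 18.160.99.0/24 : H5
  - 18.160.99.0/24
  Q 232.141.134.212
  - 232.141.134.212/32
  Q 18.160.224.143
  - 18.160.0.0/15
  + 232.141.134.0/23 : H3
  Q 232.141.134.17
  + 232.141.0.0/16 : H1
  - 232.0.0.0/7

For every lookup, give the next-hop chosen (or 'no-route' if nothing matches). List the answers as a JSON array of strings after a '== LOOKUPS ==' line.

Trace:
  + 224.0.0.0/3 (H5) depth=3
  - 224.0.0.0/3 clear@3
  + 0.0.0.0/1 (H4) depth=1
  - 0.0.0.0/1 clear@1
  + 232.0.0.0/6 (H4) depth=6
  + 232.141.128.0/18 (H4) depth=18
  + 232.141.128.0/20 (H1) depth=20
  Q 232.141.129.81: descend 11101000100011011000 ; hops seen [H4,H4,H1] ; pick H1
  Q 232.141.128.33: descend 11101000100011011000 ; hops seen [H4,H4,H1] ; pick H1
  Q 232.141.128.2: descend 11101000100011011000 ; hops seen [H4,H4,H1] ; pick H1
  + 232.141.0.0/16 (H4) depth=16
  + 0.0.0.0/0 (H1) depth=0
  + 232.0.0.0/7 (H2) depth=7
  Q 232.141.98.57: descend 1110100010001101 ; hops seen [H1,H4,H2,H4] ; pick H4
  - 232.0.0.0/6 clear@6
  + 18.0.0.0/8 (H5) depth=8
  + 0.0.0.0/0 (H1) depth=0
  - 232.141.128.0/20 clear@20
  Q 18.0.0.30: descend 00010010 ; hops seen [H1,H5] ; pick H5
  + 18.160.99.128/25 (H2) depth=25
  Q 232.0.0.0: descend 11101000 ; hops seen [H1,H2] ; pick H2
  Q 18.160.99.130: descend 0001001010100000011000111 ; hops seen [H1,H5,H2] ; pick H2
  + 232.141.134.212/32 (H2) depth=32
  + 18.160.0.0/15 (H5) depth=15
  Q 236.160.241.116: descend 11101 ; hops seen [H1] ; pick H1
  + 18.160.0.0/12 (H3) depth=12
  - 18.0.0.0/8 clear@8
  + 232.141.0.0/16 (H0) depth=16
  + 18.160.99.0/24 (H5) depth=24
  - 18.160.99.0/24 clear@24
  Q 232.141.134.212: descend 11101000100011011000011011010100 ; hops seen [H1,H2,H0,H4,H2] ; pick H2
  - 232.141.134.212/32 clear@32
  Q 18.160.224.143: descend 0001001010100000 ; hops seen [H1,H3,H5] ; pick H5
  - 18.160.0.0/15 clear@15
  + 232.141.134.0/23 (H3) depth=23
  Q 232.141.134.17: descend 111010001000110110000110 ; hops seen [H1,H2,H0,H4,H3] ; pick H3
  + 232.141.0.0/16 (H1) depth=16
  - 232.0.0.0/7 clear@7

== LOOKUPS ==
["H1","H1","H1","H4","H5","H2","H2","H1","H2","H5","H3"]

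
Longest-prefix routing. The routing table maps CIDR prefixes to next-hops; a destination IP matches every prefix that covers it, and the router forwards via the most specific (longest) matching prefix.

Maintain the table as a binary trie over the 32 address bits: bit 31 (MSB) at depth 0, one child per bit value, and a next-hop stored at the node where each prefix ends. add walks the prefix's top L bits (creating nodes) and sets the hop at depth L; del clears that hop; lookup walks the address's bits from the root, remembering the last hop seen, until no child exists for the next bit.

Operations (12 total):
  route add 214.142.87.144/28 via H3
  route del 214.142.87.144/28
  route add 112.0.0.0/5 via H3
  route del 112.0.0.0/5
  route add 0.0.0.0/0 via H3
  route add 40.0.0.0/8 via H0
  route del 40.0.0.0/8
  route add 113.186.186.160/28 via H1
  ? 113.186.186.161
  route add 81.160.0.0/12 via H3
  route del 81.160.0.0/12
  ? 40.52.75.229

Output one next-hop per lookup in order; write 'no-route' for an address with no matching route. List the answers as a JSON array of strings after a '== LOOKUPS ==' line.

Trace:
  + 214.142.87.144/28 (H3) depth=28
  del 214.142.87.144/28 (clear depth 28)
  + 112.0.0.0/5 (H3) depth=5
  del 112.0.0.0/5 (clear depth 5)
  + 0.0.0.0/0 (H3) depth=0
  + 40.0.0.0/8 (H0) depth=8
  del 40.0.0.0/8 (clear depth 8)
  + 113.186.186.160/28 (H1) depth=28
  Q 113.186.186.161: descend 0111000110111010101110101010 ; hops seen [H3,H1] ; pick H1
  + 81.160.0.0/12 (H3) depth=12
  del 81.160.0.0/12 (clear depth 12)
  Q 40.52.75.229: descend 00101000 ; hops seen [H3] ; pick H3

== LOOKUPS ==
["H1","H3"]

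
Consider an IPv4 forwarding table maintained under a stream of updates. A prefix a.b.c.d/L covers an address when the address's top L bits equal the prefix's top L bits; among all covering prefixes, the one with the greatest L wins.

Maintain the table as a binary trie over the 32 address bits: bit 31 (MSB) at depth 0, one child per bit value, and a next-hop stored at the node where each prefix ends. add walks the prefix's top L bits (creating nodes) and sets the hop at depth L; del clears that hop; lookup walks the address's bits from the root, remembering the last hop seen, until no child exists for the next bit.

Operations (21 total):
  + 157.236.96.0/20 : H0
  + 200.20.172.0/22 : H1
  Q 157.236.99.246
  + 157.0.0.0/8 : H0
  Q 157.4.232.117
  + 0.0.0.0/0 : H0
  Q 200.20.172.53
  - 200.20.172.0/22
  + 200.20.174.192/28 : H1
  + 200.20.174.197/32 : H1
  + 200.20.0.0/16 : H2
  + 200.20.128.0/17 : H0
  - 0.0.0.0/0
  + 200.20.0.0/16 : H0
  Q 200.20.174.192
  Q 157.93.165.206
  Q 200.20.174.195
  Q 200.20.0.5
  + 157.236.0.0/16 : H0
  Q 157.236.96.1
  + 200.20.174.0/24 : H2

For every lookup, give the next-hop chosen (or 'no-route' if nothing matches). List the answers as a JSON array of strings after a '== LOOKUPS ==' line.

Trace:
  + 157.236.96.0/20 (H0) depth=20
  + 200.20.172.0/22 (H1) depth=22
  Q 157.236.99.246: descend 10011101111011000110 ; hops seen [H0] ; pick H0
  + 157.0.0.0/8 (H0) depth=8
  Q 157.4.232.117: descend 10011101 ; hops seen [H0] ; pick H0
  + 0.0.0.0/0 (H0) depth=0
  Q 200.20.172.53: descend 1100100000010100101011 ; hops seen [H0,H1] ; pick H1
  - 200.20.172.0/22 clear@22
  + 200.20.174.192/28 (H1) depth=28
  + 200.20.174.197/32 (H1) depth=32
  + 200.20.0.0/16 (H2) depth=16
  + 200.20.128.0/17 (H0) depth=17
  - 0.0.0.0/0 clear@0
  + 200.20.0.0/16 (H0) depth=16
  Q 200.20.174.192: descend 11001000000101001010111011000 ; hops seen [H0,H0,H1] ; pick H1
  Q 157.93.165.206: descend 10011101 ; hops seen [H0] ; pick H0
  Q 200.20.174.195: descend 11001000000101001010111011000 ; hops seen [H0,H0,H1] ; pick H1
  Q 200.20.0.5: descend 1100100000010100 ; hops seen [H0] ; pick H0
  + 157.236.0.0/16 (H0) depth=16
  Q 157.236.96.1: descend 10011101111011000110 ; hops seen [H0,H0,H0] ; pick H0
  + 200.20.174.0/24 (H2) depth=24

== LOOKUPS ==
["H0","H0","H1","H1","H0","H1","H0","H0"]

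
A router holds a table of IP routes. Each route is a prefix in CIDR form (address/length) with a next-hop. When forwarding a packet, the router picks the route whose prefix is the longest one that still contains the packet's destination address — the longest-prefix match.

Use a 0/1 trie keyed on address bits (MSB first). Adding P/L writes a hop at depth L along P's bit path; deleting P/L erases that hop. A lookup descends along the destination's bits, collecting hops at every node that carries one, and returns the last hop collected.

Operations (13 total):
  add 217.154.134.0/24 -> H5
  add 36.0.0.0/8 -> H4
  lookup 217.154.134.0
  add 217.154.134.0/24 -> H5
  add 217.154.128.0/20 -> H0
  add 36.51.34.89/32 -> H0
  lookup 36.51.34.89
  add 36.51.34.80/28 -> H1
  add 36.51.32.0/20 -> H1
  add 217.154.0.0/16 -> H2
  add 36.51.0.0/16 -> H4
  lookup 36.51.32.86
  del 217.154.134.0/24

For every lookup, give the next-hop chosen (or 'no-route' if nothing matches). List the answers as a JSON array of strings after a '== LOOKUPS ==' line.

Apply in order:
  + 217.154.134.0/24 (H5) depth=24
  + 36.0.0.0/8 (H4) depth=8
  ? 217.154.134.0  path d0:-→d1:-→d2:-→d3:-→d4:-→d5:-→d6:-→d7:-→d8:-→d9:-→d10:-→d11:-→d12:-→d13:-→d14:-→d15:-→d16:-→d17:-→d18:-→d19:-→d20:-→d21:-→d22:-→d23:-→d24:H5  best=H5
  + 217.154.134.0/24 (H5) depth=24
  + 217.154.128.0/20 (H0) depth=20
  + 36.51.34.89/32 (H0) depth=32
  ? 36.51.34.89  path d0:-→d1:-→d2:-→d3:-→d4:-→d5:-→d6:-→d7:-→d8:H4→d9:-→d10:-→d11:-→d12:-→d13:-→d14:-→d15:-→d16:-→d17:-→d18:-→d19:-→d20:-→d21:-→d22:-→d23:-→d24:-→d25:-→d26:-→d27:-→d28:-→d29:-→d30:-→d31:-→d32:H0  best=H0
  + 36.51.34.80/28 (H1) depth=28
  + 36.51.32.0/20 (H1) depth=20
  + 217.154.0.0/16 (H2) depth=16
  + 36.51.0.0/16 (H4) depth=16
  ? 36.51.32.86  path d0:-→d1:-→d2:-→d3:-→d4:-→d5:-→d6:-→d7:-→d8:H4→d9:-→d10:-→d11:-→d12:-→d13:-→d14:-→d15:-→d16:H4→d17:-→d18:-→d19:-→d20:H1→d21:-→d22:-  best=H1
  del 217.154.134.0/24 (clear depth 24)

== LOOKUPS ==
["H5","H0","H1"]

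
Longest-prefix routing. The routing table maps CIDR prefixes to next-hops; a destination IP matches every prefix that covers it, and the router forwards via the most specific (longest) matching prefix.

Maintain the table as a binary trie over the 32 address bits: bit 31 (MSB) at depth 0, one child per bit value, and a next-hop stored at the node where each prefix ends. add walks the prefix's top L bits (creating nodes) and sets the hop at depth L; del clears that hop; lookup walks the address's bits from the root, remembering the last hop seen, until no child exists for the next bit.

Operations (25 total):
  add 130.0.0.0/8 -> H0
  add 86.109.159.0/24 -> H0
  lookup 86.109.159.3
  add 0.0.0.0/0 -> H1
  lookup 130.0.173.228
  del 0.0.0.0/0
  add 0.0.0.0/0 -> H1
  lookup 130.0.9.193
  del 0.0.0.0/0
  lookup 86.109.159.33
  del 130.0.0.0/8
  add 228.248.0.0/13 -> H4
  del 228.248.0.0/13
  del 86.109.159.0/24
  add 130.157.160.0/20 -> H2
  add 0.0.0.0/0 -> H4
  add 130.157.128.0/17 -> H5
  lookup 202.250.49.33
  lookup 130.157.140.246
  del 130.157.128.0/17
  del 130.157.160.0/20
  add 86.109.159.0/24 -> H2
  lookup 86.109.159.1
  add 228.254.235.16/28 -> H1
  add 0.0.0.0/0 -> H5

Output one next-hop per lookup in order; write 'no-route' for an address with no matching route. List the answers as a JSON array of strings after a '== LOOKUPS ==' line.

Trace:
  add 130.0.0.0/8 -> H0 at depth 8
  add 86.109.159.0/24 -> H0 at depth 24
  lookup 86.109.159.3: bits 010101100110110110011111 walk d0:-→d1:-→d2:-→d3:-→d4:-→d5:-→d6:-→d7:-→d8:-→d9:-→d10:-→d11:-→d12:-→d13:-→d14:-→d15:-→d16:-→d17:-→d18:-→d19:-→d20:-→d21:-→d22:-→d23:-→d24:H0 -> H0
  add 0.0.0.0/0 -> H1 at depth 0
  lookup 130.0.173.228: bits 10000010 walk d0:H1→d1:-→d2:-→d3:-→d4:-→d5:-→d6:-→d7:-→d8:H0 -> H0
  - 0.0.0.0/0 clear@0
  add 0.0.0.0/0 -> H1 at depth 0
  lookup 130.0.9.193: bits 10000010 walk d0:H1→d1:-→d2:-→d3:-→d4:-→d5:-→d6:-→d7:-→d8:H0 -> H0
  - 0.0.0.0/0 clear@0
  lookup 86.109.159.33: bits 010101100110110110011111 walk d0:-→d1:-→d2:-→d3:-→d4:-→d5:-→d6:-→d7:-→d8:-→d9:-→d10:-→d11:-→d12:-→d13:-→d14:-→d15:-→d16:-→d17:-→d18:-→d19:-→d20:-→d21:-→d22:-→d23:-→d24:H0 -> H0
  - 130.0.0.0/8 clear@8
  add 228.248.0.0/13 -> H4 at depth 13
  - 228.248.0.0/13 clear@13
  - 86.109.159.0/24 clear@24
  add 130.157.160.0/20 -> H2 at depth 20
  add 0.0.0.0/0 -> H4 at depth 0
  add 130.157.128.0/17 -> H5 at depth 17
  lookup 202.250.49.33: bits 11 walk d0:H4→d1:-→d2:- -> H4
  lookup 130.157.140.246: bits 100000101001110110 walk d0:H4→d1:-→d2:-→d3:-→d4:-→d5:-→d6:-→d7:-→d8:-→d9:-→d10:-→d11:-→d12:-→d13:-→d14:-→d15:-→d16:-→d17:H5→d18:- -> H5
  - 130.157.128.0/17 clear@17
  - 130.157.160.0/20 clear@20
  add 86.109.159.0/24 -> H2 at depth 24
  lookup 86.109.159.1: bits 010101100110110110011111 walk d0:H4→d1:-→d2:-→d3:-→d4:-→d5:-→d6:-→d7:-→d8:-→d9:-→d10:-→d11:-→d12:-→d13:-→d14:-→d15:-→d16:-→d17:-→d18:-→d19:-→d20:-→d21:-→d22:-→d23:-→d24:H2 -> H2
  add 228.254.235.16/28 -> H1 at depth 28
  add 0.0.0.0/0 -> H5 at depth 0

== LOOKUPS ==
["H0","H0","H0","H0","H4","H5","H2"]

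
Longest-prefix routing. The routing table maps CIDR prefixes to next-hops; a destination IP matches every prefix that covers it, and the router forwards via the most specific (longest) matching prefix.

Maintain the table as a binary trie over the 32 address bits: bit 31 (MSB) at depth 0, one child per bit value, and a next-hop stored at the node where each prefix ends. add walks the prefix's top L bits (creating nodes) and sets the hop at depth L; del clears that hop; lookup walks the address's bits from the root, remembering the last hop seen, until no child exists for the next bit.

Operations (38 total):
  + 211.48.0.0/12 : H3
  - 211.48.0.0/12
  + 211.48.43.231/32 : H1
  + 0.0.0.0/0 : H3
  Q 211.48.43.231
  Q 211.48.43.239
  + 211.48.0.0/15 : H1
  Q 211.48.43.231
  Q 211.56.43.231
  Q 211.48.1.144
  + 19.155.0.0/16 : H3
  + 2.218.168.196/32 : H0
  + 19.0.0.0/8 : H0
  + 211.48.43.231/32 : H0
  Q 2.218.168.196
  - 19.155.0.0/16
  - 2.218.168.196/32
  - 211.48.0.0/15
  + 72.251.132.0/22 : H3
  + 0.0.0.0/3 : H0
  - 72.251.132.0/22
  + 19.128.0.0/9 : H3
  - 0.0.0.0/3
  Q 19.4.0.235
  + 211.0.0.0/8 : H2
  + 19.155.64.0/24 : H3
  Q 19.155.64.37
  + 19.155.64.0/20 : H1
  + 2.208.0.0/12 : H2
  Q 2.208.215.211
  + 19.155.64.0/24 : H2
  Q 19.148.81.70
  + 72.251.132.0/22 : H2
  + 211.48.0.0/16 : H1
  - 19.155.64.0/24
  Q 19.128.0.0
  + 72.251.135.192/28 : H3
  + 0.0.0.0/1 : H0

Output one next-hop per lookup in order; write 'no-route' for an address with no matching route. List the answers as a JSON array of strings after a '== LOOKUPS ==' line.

Apply in order:
  add 211.48.0.0/12 -> H3 at depth 12
  del 211.48.0.0/12 (clear depth 12)
  add 211.48.43.231/32 -> H1 at depth 32
  add 0.0.0.0/0 -> H3 at depth 0
  Q 211.48.43.231: descend 11010011001100000010101111100111 ; hops seen [H3,H1] ; pick H1
  Q 211.48.43.239: descend 1101001100110000001010111110 ; hops seen [H3] ; pick H3
  add 211.48.0.0/15 -> H1 at depth 15
  Q 211.48.43.231: descend 11010011001100000010101111100111 ; hops seen [H3,H1,H1] ; pick H1
  Q 211.56.43.231: descend 110100110011 ; hops seen [H3] ; pick H3
  Q 211.48.1.144: descend 110100110011000000 ; hops seen [H3,H1] ; pick H1
  add 19.155.0.0/16 -> H3 at depth 16
  add 2.218.168.196/32 -> H0 at depth 32
  add 19.0.0.0/8 -> H0 at depth 8
  add 211.48.43.231/32 -> H0 at depth 32
  Q 2.218.168.196: descend 00000010110110101010100011000100 ; hops seen [H3,H0] ; pick H0
  del 19.155.0.0/16 (clear depth 16)
  del 2.218.168.196/32 (clear depth 32)
  del 211.48.0.0/15 (clear depth 15)
  add 72.251.132.0/22 -> H3 at depth 22
  add 0.0.0.0/3 -> H0 at depth 3
  del 72.251.132.0/22 (clear depth 22)
  add 19.128.0.0/9 -> H3 at depth 9
  del 0.0.0.0/3 (clear depth 3)
  Q 19.4.0.235: descend 00010011 ; hops seen [H3,H0] ; pick H0
  add 211.0.0.0/8 -> H2 at depth 8
  add 19.155.64.0/24 -> H3 at depth 24
  Q 19.155.64.37: descend 000100111001101101000000 ; hops seen [H3,H0,H3,H3] ; pick H3
  add 19.155.64.0/20 -> H1 at depth 20
  add 2.208.0.0/12 -> H2 at depth 12
  Q 2.208.215.211: descend 000000101101 ; hops seen [H3,H2] ; pick H2
  add 19.155.64.0/24 -> H2 at depth 24
  Q 19.148.81.70: descend 000100111001 ; hops seen [H3,H0,H3] ; pick H3
  add 72.251.132.0/22 -> H2 at depth 22
  add 211.48.0.0/16 -> H1 at depth 16
  del 19.155.64.0/24 (clear depth 24)
  Q 19.128.0.0: descend 00010011100 ; hops seen [H3,H0,H3] ; pick H3
  add 72.251.135.192/28 -> H3 at depth 28
  add 0.0.0.0/1 -> H0 at depth 1

== LOOKUPS ==
["H1","H3","H1","H3","H1","H0","H0","H3","H2","H3","H3"]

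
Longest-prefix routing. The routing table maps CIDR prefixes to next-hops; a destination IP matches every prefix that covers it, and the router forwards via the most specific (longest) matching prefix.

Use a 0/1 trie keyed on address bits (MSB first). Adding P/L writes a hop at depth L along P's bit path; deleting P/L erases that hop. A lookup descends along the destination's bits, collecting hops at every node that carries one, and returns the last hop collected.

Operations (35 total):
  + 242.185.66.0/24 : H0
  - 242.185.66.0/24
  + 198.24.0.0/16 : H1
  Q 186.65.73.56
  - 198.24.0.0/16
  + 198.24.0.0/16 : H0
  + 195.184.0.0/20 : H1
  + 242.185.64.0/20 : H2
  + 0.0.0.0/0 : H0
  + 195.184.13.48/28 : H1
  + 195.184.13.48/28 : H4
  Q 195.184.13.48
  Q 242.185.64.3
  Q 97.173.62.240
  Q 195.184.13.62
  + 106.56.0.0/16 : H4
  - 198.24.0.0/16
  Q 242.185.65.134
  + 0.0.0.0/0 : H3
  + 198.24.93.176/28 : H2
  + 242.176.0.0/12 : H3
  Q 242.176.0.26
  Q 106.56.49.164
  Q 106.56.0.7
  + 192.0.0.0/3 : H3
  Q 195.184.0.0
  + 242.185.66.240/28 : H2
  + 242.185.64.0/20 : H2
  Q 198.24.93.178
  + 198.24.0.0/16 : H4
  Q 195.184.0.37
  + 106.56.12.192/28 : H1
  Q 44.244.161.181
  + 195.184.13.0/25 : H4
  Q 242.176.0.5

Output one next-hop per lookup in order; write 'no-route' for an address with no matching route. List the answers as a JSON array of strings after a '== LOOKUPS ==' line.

Process each operation:
  add 242.185.66.0/24 -> H0 at depth 24
  - 242.185.66.0/24 clear@24
  add 198.24.0.0/16 -> H1 at depth 16
  lookup 186.65.73.56: bits 1 walk d0:-→d1:- -> no-route
  - 198.24.0.0/16 clear@16
  add 198.24.0.0/16 -> H0 at depth 16
  add 195.184.0.0/20 -> H1 at depth 20
  add 242.185.64.0/20 -> H2 at depth 20
  add 0.0.0.0/0 -> H0 at depth 0
  add 195.184.13.48/28 -> H1 at depth 28
  add 195.184.13.48/28 -> H4 at depth 28
  lookup 195.184.13.48: bits 1100001110111000000011010011 walk d0:H0→d1:-→d2:-→d3:-→d4:-→d5:-→d6:-→d7:-→d8:-→d9:-→d10:-→d11:-→d12:-→d13:-→d14:-→d15:-→d16:-→d17:-→d18:-→d19:-→d20:H1→d21:-→d22:-→d23:-→d24:-→d25:-→d26:-→d27:-→d28:H4 -> H4
  lookup 242.185.64.3: bits 1111001010111001010000 walk d0:H0→d1:-→d2:-→d3:-→d4:-→d5:-→d6:-→d7:-→d8:-→d9:-→d10:-→d11:-→d12:-→d13:-→d14:-→d15:-→d16:-→d17:-→d18:-→d19:-→d20:H2→d21:-→d22:- -> H2
  lookup 97.173.62.240: bits ε walk d0:H0 -> H0
  lookup 195.184.13.62: bits 1100001110111000000011010011 walk d0:H0→d1:-→d2:-→d3:-→d4:-→d5:-→d6:-→d7:-→d8:-→d9:-→d10:-→d11:-→d12:-→d13:-→d14:-→d15:-→d16:-→d17:-→d18:-→d19:-→d20:H1→d21:-→d22:-→d23:-→d24:-→d25:-→d26:-→d27:-→d28:H4 -> H4
  add 106.56.0.0/16 -> H4 at depth 16
  - 198.24.0.0/16 clear@16
  lookup 242.185.65.134: bits 1111001010111001010000 walk d0:H0→d1:-→d2:-→d3:-→d4:-→d5:-→d6:-→d7:-→d8:-→d9:-→d10:-→d11:-→d12:-→d13:-→d14:-→d15:-→d16:-→d17:-→d18:-→d19:-→d20:H2→d21:-→d22:- -> H2
  add 0.0.0.0/0 -> H3 at depth 0
  add 198.24.93.176/28 -> H2 at depth 28
  add 242.176.0.0/12 -> H3 at depth 12
  lookup 242.176.0.26: bits 111100101011 walk d0:H3→d1:-→d2:-→d3:-→d4:-→d5:-→d6:-→d7:-→d8:-→d9:-→d10:-→d11:-→d12:H3 -> H3
  lookup 106.56.49.164: bits 0110101000111000 walk d0:H3→d1:-→d2:-→d3:-→d4:-→d5:-→d6:-→d7:-→d8:-→d9:-→d10:-→d11:-→d12:-→d13:-→d14:-→d15:-→d16:H4 -> H4
  lookup 106.56.0.7: bits 0110101000111000 walk d0:H3→d1:-→d2:-→d3:-→d4:-→d5:-→d6:-→d7:-→d8:-→d9:-→d10:-→d11:-→d12:-→d13:-→d14:-→d15:-→d16:H4 -> H4
  add 192.0.0.0/3 -> H3 at depth 3
  lookup 195.184.0.0: bits 11000011101110000000 walk d0:H3→d1:-→d2:-→d3:H3→d4:-→d5:-→d6:-→d7:-→d8:-→d9:-→d10:-→d11:-→d12:-→d13:-→d14:-→d15:-→d16:-→d17:-→d18:-→d19:-→d20:H1 -> H1
  add 242.185.66.240/28 -> H2 at depth 28
  add 242.185.64.0/20 -> H2 at depth 20
  lookup 198.24.93.178: bits 1100011000011000010111011011 walk d0:H3→d1:-→d2:-→d3:H3→d4:-→d5:-→d6:-→d7:-→d8:-→d9:-→d10:-→d11:-→d12:-→d13:-→d14:-→d15:-→d16:-→d17:-→d18:-→d19:-→d20:-→d21:-→d22:-→d23:-→d24:-→d25:-→d26:-→d27:-→d28:H2 -> H2
  add 198.24.0.0/16 -> H4 at depth 16
  lookup 195.184.0.37: bits 11000011101110000000 walk d0:H3→d1:-→d2:-→d3:H3→d4:-→d5:-→d6:-→d7:-→d8:-→d9:-→d10:-→d11:-→d12:-→d13:-→d14:-→d15:-→d16:-→d17:-→d18:-→d19:-→d20:H1 -> H1
  add 106.56.12.192/28 -> H1 at depth 28
  lookup 44.244.161.181: bits 0 walk d0:H3→d1:- -> H3
  add 195.184.13.0/25 -> H4 at depth 25
  lookup 242.176.0.5: bits 111100101011 walk d0:H3→d1:-→d2:-→d3:-→d4:-→d5:-→d6:-→d7:-→d8:-→d9:-→d10:-→d11:-→d12:H3 -> H3

== LOOKUPS ==
["no-route","H4","H2","H0","H4","H2","H3","H4","H4","H1","H2","H1","H3","H3"]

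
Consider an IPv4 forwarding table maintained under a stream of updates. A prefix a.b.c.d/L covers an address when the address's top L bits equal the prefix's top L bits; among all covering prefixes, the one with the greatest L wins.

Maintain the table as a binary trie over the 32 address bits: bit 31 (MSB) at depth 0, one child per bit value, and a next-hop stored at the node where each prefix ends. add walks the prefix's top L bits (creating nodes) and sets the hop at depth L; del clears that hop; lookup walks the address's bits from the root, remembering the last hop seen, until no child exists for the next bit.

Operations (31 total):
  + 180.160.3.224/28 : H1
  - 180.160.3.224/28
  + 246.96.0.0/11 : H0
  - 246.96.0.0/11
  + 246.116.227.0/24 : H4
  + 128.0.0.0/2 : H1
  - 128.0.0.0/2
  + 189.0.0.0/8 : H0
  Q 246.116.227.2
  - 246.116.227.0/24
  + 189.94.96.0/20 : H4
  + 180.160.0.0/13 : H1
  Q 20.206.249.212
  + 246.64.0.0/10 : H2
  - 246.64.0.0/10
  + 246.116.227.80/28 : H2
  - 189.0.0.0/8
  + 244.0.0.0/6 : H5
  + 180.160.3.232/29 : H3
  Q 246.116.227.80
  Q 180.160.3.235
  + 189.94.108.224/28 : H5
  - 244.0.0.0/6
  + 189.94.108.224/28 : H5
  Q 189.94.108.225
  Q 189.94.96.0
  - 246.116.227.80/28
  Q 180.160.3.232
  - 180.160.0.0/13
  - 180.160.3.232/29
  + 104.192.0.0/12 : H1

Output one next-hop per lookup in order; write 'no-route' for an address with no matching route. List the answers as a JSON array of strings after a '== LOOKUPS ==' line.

Process each operation:
  add 180.160.3.224/28 -> H1 at depth 28
  - 180.160.3.224/28 clear@28
  add 246.96.0.0/11 -> H0 at depth 11
  - 246.96.0.0/11 clear@11
  add 246.116.227.0/24 -> H4 at depth 24
  add 128.0.0.0/2 -> H1 at depth 2
  - 128.0.0.0/2 clear@2
  add 189.0.0.0/8 -> H0 at depth 8
  lookup 246.116.227.2: bits 111101100111010011100011 walk d0:-→d1:-→d2:-→d3:-→d4:-→d5:-→d6:-→d7:-→d8:-→d9:-→d10:-→d11:-→d12:-→d13:-→d14:-→d15:-→d16:-→d17:-→d18:-→d19:-→d20:-→d21:-→d22:-→d23:-→d24:H4 -> H4
  - 246.116.227.0/24 clear@24
  add 189.94.96.0/20 -> H4 at depth 20
  add 180.160.0.0/13 -> H1 at depth 13
  lookup 20.206.249.212: bits ε walk d0:- -> no-route
  add 246.64.0.0/10 -> H2 at depth 10
  - 246.64.0.0/10 clear@10
  add 246.116.227.80/28 -> H2 at depth 28
  - 189.0.0.0/8 clear@8
  add 244.0.0.0/6 -> H5 at depth 6
  add 180.160.3.232/29 -> H3 at depth 29
  lookup 246.116.227.80: bits 1111011001110100111000110101 walk d0:-→d1:-→d2:-→d3:-→d4:-→d5:-→d6:H5→d7:-→d8:-→d9:-→d10:-→d11:-→d12:-→d13:-→d14:-→d15:-→d16:-→d17:-→d18:-→d19:-→d20:-→d21:-→d22:-→d23:-→d24:-→d25:-→d26:-→d27:-→d28:H2 -> H2
  lookup 180.160.3.235: bits 10110100101000000000001111101 walk d0:-→d1:-→d2:-→d3:-→d4:-→d5:-→d6:-→d7:-→d8:-→d9:-→d10:-→d11:-→d12:-→d13:H1→d14:-→d15:-→d16:-→d17:-→d18:-→d19:-→d20:-→d21:-→d22:-→d23:-→d24:-→d25:-→d26:-→d27:-→d28:-→d29:H3 -> H3
  add 189.94.108.224/28 -> H5 at depth 28
  - 244.0.0.0/6 clear@6
  add 189.94.108.224/28 -> H5 at depth 28
  lookup 189.94.108.225: bits 1011110101011110011011001110 walk d0:-→d1:-→d2:-→d3:-→d4:-→d5:-→d6:-→d7:-→d8:-→d9:-→d10:-→d11:-→d12:-→d13:-→d14:-→d15:-→d16:-→d17:-→d18:-→d19:-→d20:H4→d21:-→d22:-→d23:-→d24:-→d25:-→d26:-→d27:-→d28:H5 -> H5
  lookup 189.94.96.0: bits 10111101010111100110 walk d0:-→d1:-→d2:-→d3:-→d4:-→d5:-→d6:-→d7:-→d8:-→d9:-→d10:-→d11:-→d12:-→d13:-→d14:-→d15:-→d16:-→d17:-→d18:-→d19:-→d20:H4 -> H4
  - 246.116.227.80/28 clear@28
  lookup 180.160.3.232: bits 10110100101000000000001111101 walk d0:-→d1:-→d2:-→d3:-→d4:-→d5:-→d6:-→d7:-→d8:-→d9:-→d10:-→d11:-→d12:-→d13:H1→d14:-→d15:-→d16:-→d17:-→d18:-→d19:-→d20:-→d21:-→d22:-→d23:-→d24:-→d25:-→d26:-→d27:-→d28:-→d29:H3 -> H3
  - 180.160.0.0/13 clear@13
  - 180.160.3.232/29 clear@29
  add 104.192.0.0/12 -> H1 at depth 12

== LOOKUPS ==
["H4","no-route","H2","H3","H5","H4","H3"]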